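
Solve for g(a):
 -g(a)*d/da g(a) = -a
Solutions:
 g(a) = -sqrt(C1 + a^2)
 g(a) = sqrt(C1 + a^2)


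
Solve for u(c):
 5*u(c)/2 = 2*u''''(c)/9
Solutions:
 u(c) = C1*exp(-5^(1/4)*sqrt(6)*c/2) + C2*exp(5^(1/4)*sqrt(6)*c/2) + C3*sin(5^(1/4)*sqrt(6)*c/2) + C4*cos(5^(1/4)*sqrt(6)*c/2)


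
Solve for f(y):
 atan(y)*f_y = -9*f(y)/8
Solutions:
 f(y) = C1*exp(-9*Integral(1/atan(y), y)/8)


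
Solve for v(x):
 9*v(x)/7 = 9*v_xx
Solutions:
 v(x) = C1*exp(-sqrt(7)*x/7) + C2*exp(sqrt(7)*x/7)


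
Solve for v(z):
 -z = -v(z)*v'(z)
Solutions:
 v(z) = -sqrt(C1 + z^2)
 v(z) = sqrt(C1 + z^2)


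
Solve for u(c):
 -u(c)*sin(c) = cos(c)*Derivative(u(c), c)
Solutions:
 u(c) = C1*cos(c)


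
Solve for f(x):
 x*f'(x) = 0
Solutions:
 f(x) = C1


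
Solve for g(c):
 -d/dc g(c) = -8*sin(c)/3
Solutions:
 g(c) = C1 - 8*cos(c)/3


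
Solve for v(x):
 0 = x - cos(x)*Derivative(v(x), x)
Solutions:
 v(x) = C1 + Integral(x/cos(x), x)


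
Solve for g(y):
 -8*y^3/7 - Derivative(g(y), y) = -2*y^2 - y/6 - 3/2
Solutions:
 g(y) = C1 - 2*y^4/7 + 2*y^3/3 + y^2/12 + 3*y/2


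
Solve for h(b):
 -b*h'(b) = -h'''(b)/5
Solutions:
 h(b) = C1 + Integral(C2*airyai(5^(1/3)*b) + C3*airybi(5^(1/3)*b), b)


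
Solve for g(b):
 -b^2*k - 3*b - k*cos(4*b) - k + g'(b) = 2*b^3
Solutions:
 g(b) = C1 + b^4/2 + b^3*k/3 + 3*b^2/2 + b*k + k*sin(4*b)/4


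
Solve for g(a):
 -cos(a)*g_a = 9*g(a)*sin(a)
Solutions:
 g(a) = C1*cos(a)^9


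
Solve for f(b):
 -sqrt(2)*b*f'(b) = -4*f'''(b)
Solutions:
 f(b) = C1 + Integral(C2*airyai(sqrt(2)*b/2) + C3*airybi(sqrt(2)*b/2), b)


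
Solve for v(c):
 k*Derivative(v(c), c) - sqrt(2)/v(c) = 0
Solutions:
 v(c) = -sqrt(C1 + 2*sqrt(2)*c/k)
 v(c) = sqrt(C1 + 2*sqrt(2)*c/k)


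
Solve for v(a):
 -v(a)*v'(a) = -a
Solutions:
 v(a) = -sqrt(C1 + a^2)
 v(a) = sqrt(C1 + a^2)


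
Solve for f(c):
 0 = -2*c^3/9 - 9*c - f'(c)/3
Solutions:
 f(c) = C1 - c^4/6 - 27*c^2/2


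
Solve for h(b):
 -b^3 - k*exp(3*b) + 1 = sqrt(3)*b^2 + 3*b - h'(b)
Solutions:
 h(b) = C1 + b^4/4 + sqrt(3)*b^3/3 + 3*b^2/2 - b + k*exp(3*b)/3


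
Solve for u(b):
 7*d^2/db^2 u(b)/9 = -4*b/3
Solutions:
 u(b) = C1 + C2*b - 2*b^3/7


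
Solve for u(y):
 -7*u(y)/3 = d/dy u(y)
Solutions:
 u(y) = C1*exp(-7*y/3)


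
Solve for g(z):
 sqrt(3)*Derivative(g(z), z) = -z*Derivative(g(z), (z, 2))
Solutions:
 g(z) = C1 + C2*z^(1 - sqrt(3))


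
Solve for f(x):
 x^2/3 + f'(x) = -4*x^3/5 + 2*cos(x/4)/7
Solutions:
 f(x) = C1 - x^4/5 - x^3/9 + 8*sin(x/4)/7


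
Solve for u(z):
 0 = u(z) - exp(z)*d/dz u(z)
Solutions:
 u(z) = C1*exp(-exp(-z))


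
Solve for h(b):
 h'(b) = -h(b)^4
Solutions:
 h(b) = (-3^(2/3) - 3*3^(1/6)*I)*(1/(C1 + b))^(1/3)/6
 h(b) = (-3^(2/3) + 3*3^(1/6)*I)*(1/(C1 + b))^(1/3)/6
 h(b) = (1/(C1 + 3*b))^(1/3)


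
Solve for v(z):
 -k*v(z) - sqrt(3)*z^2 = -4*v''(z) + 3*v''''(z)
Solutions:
 v(z) = C1*exp(-sqrt(3)*z*sqrt(2 - sqrt(4 - 3*k))/3) + C2*exp(sqrt(3)*z*sqrt(2 - sqrt(4 - 3*k))/3) + C3*exp(-sqrt(3)*z*sqrt(sqrt(4 - 3*k) + 2)/3) + C4*exp(sqrt(3)*z*sqrt(sqrt(4 - 3*k) + 2)/3) - sqrt(3)*z^2/k - 8*sqrt(3)/k^2


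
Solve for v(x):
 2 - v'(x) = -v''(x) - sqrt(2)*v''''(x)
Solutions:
 v(x) = C1 + C2*exp(-x*(-2*2^(1/6)*3^(2/3)/(9*sqrt(2) + sqrt(6)*sqrt(2*sqrt(2) + 27))^(1/3) + 6^(1/3)*(9*sqrt(2) + sqrt(6)*sqrt(2*sqrt(2) + 27))^(1/3))/12)*sin(x*(6*6^(1/6)/(9*sqrt(2) + sqrt(6)*sqrt(2*sqrt(2) + 27))^(1/3) + 2^(1/3)*3^(5/6)*(9*sqrt(2) + sqrt(6)*sqrt(2*sqrt(2) + 27))^(1/3))/12) + C3*exp(-x*(-2*2^(1/6)*3^(2/3)/(9*sqrt(2) + sqrt(6)*sqrt(2*sqrt(2) + 27))^(1/3) + 6^(1/3)*(9*sqrt(2) + sqrt(6)*sqrt(2*sqrt(2) + 27))^(1/3))/12)*cos(x*(6*6^(1/6)/(9*sqrt(2) + sqrt(6)*sqrt(2*sqrt(2) + 27))^(1/3) + 2^(1/3)*3^(5/6)*(9*sqrt(2) + sqrt(6)*sqrt(2*sqrt(2) + 27))^(1/3))/12) + C4*exp(x*(-2*2^(1/6)*3^(2/3)/(9*sqrt(2) + sqrt(6)*sqrt(2*sqrt(2) + 27))^(1/3) + 6^(1/3)*(9*sqrt(2) + sqrt(6)*sqrt(2*sqrt(2) + 27))^(1/3))/6) + 2*x


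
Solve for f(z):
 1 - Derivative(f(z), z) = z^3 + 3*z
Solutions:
 f(z) = C1 - z^4/4 - 3*z^2/2 + z


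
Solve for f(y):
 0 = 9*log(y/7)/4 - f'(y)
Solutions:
 f(y) = C1 + 9*y*log(y)/4 - 9*y*log(7)/4 - 9*y/4


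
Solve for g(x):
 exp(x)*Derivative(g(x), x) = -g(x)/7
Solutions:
 g(x) = C1*exp(exp(-x)/7)


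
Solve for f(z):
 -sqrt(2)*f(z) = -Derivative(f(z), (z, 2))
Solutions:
 f(z) = C1*exp(-2^(1/4)*z) + C2*exp(2^(1/4)*z)


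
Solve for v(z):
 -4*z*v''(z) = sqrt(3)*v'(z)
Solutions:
 v(z) = C1 + C2*z^(1 - sqrt(3)/4)


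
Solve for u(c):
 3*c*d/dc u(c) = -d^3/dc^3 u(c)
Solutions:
 u(c) = C1 + Integral(C2*airyai(-3^(1/3)*c) + C3*airybi(-3^(1/3)*c), c)


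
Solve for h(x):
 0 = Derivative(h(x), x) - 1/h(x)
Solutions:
 h(x) = -sqrt(C1 + 2*x)
 h(x) = sqrt(C1 + 2*x)


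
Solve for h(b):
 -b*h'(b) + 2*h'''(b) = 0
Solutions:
 h(b) = C1 + Integral(C2*airyai(2^(2/3)*b/2) + C3*airybi(2^(2/3)*b/2), b)


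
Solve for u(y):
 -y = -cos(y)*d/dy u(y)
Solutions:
 u(y) = C1 + Integral(y/cos(y), y)


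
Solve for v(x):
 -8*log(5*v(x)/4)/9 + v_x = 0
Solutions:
 9*Integral(1/(-log(_y) - log(5) + 2*log(2)), (_y, v(x)))/8 = C1 - x


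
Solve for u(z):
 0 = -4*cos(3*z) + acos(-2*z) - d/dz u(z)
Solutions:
 u(z) = C1 + z*acos(-2*z) + sqrt(1 - 4*z^2)/2 - 4*sin(3*z)/3


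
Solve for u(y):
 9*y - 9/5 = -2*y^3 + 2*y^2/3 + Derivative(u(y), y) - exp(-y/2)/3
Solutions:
 u(y) = C1 + y^4/2 - 2*y^3/9 + 9*y^2/2 - 9*y/5 - 2*exp(-y/2)/3


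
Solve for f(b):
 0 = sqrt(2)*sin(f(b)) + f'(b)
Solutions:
 f(b) = -acos((-C1 - exp(2*sqrt(2)*b))/(C1 - exp(2*sqrt(2)*b))) + 2*pi
 f(b) = acos((-C1 - exp(2*sqrt(2)*b))/(C1 - exp(2*sqrt(2)*b)))


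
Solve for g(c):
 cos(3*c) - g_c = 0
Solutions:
 g(c) = C1 + sin(3*c)/3


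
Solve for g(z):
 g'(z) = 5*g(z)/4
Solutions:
 g(z) = C1*exp(5*z/4)


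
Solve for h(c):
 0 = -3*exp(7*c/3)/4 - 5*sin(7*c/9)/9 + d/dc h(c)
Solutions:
 h(c) = C1 + 9*exp(7*c/3)/28 - 5*cos(7*c/9)/7


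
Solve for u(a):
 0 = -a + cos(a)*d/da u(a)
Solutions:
 u(a) = C1 + Integral(a/cos(a), a)


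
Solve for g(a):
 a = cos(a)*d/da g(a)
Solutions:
 g(a) = C1 + Integral(a/cos(a), a)


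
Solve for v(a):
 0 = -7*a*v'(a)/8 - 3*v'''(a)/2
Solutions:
 v(a) = C1 + Integral(C2*airyai(-126^(1/3)*a/6) + C3*airybi(-126^(1/3)*a/6), a)


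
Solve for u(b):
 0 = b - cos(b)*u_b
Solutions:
 u(b) = C1 + Integral(b/cos(b), b)


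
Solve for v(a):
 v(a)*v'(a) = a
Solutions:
 v(a) = -sqrt(C1 + a^2)
 v(a) = sqrt(C1 + a^2)


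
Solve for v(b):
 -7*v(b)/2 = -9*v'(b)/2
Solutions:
 v(b) = C1*exp(7*b/9)


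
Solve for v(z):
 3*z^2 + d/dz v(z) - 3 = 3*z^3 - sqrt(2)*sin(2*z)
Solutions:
 v(z) = C1 + 3*z^4/4 - z^3 + 3*z + sqrt(2)*cos(2*z)/2


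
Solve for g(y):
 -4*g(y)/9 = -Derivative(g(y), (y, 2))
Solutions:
 g(y) = C1*exp(-2*y/3) + C2*exp(2*y/3)


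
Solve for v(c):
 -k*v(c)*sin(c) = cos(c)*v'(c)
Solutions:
 v(c) = C1*exp(k*log(cos(c)))


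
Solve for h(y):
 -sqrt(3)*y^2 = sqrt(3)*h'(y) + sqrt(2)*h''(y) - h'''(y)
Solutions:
 h(y) = C1 + C2*exp(sqrt(2)*y*(1 - sqrt(1 + 2*sqrt(3)))/2) + C3*exp(sqrt(2)*y*(1 + sqrt(1 + 2*sqrt(3)))/2) - y^3/3 + sqrt(6)*y^2/3 - 4*y/3 - 2*sqrt(3)*y/3


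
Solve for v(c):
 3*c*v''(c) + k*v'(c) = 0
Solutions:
 v(c) = C1 + c^(1 - re(k)/3)*(C2*sin(log(c)*Abs(im(k))/3) + C3*cos(log(c)*im(k)/3))


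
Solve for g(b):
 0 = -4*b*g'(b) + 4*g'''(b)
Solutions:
 g(b) = C1 + Integral(C2*airyai(b) + C3*airybi(b), b)


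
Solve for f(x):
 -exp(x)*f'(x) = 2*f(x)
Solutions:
 f(x) = C1*exp(2*exp(-x))


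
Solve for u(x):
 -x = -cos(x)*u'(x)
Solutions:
 u(x) = C1 + Integral(x/cos(x), x)


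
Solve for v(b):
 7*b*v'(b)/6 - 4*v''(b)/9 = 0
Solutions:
 v(b) = C1 + C2*erfi(sqrt(21)*b/4)


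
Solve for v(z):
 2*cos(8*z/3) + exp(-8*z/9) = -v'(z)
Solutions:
 v(z) = C1 - 3*sin(8*z/3)/4 + 9*exp(-8*z/9)/8


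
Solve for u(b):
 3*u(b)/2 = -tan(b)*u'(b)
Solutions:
 u(b) = C1/sin(b)^(3/2)


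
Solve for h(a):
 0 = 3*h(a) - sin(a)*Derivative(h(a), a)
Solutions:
 h(a) = C1*(cos(a) - 1)^(3/2)/(cos(a) + 1)^(3/2)


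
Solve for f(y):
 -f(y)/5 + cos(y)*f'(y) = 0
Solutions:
 f(y) = C1*(sin(y) + 1)^(1/10)/(sin(y) - 1)^(1/10)


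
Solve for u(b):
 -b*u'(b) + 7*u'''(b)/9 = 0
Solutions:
 u(b) = C1 + Integral(C2*airyai(21^(2/3)*b/7) + C3*airybi(21^(2/3)*b/7), b)


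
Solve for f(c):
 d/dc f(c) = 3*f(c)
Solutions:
 f(c) = C1*exp(3*c)


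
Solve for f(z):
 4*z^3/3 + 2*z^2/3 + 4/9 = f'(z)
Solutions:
 f(z) = C1 + z^4/3 + 2*z^3/9 + 4*z/9


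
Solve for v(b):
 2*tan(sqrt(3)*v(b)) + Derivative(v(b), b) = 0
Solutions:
 v(b) = sqrt(3)*(pi - asin(C1*exp(-2*sqrt(3)*b)))/3
 v(b) = sqrt(3)*asin(C1*exp(-2*sqrt(3)*b))/3


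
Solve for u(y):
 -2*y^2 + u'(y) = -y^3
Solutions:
 u(y) = C1 - y^4/4 + 2*y^3/3


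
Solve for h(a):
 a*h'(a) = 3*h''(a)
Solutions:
 h(a) = C1 + C2*erfi(sqrt(6)*a/6)


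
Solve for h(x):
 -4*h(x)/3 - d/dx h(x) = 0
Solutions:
 h(x) = C1*exp(-4*x/3)


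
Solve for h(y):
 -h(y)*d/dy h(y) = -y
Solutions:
 h(y) = -sqrt(C1 + y^2)
 h(y) = sqrt(C1 + y^2)


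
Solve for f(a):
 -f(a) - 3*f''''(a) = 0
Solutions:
 f(a) = (C1*sin(sqrt(2)*3^(3/4)*a/6) + C2*cos(sqrt(2)*3^(3/4)*a/6))*exp(-sqrt(2)*3^(3/4)*a/6) + (C3*sin(sqrt(2)*3^(3/4)*a/6) + C4*cos(sqrt(2)*3^(3/4)*a/6))*exp(sqrt(2)*3^(3/4)*a/6)


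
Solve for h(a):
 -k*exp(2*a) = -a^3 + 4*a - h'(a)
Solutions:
 h(a) = C1 - a^4/4 + 2*a^2 + k*exp(2*a)/2


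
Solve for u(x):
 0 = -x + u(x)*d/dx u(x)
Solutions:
 u(x) = -sqrt(C1 + x^2)
 u(x) = sqrt(C1 + x^2)


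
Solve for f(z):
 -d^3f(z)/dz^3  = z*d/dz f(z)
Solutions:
 f(z) = C1 + Integral(C2*airyai(-z) + C3*airybi(-z), z)


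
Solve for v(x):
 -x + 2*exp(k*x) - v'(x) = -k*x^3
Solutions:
 v(x) = C1 + k*x^4/4 - x^2/2 + 2*exp(k*x)/k


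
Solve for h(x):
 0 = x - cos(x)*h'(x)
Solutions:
 h(x) = C1 + Integral(x/cos(x), x)


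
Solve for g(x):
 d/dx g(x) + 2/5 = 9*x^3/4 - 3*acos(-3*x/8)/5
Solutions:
 g(x) = C1 + 9*x^4/16 - 3*x*acos(-3*x/8)/5 - 2*x/5 - sqrt(64 - 9*x^2)/5


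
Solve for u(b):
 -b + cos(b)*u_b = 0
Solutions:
 u(b) = C1 + Integral(b/cos(b), b)


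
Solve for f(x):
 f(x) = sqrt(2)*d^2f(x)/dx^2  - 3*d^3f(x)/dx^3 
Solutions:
 f(x) = C1*exp(x*(4*2^(1/3)/(-4*sqrt(2) + sqrt(-32 + (243 - 4*sqrt(2))^2) + 243)^(1/3) + 4*sqrt(2) + 2^(2/3)*(-4*sqrt(2) + sqrt(-32 + (243 - 4*sqrt(2))^2) + 243)^(1/3))/36)*sin(2^(1/3)*sqrt(3)*x*(-2^(1/3)*(-4*sqrt(2) + 27*sqrt(-32/729 + (9 - 4*sqrt(2)/27)^2) + 243)^(1/3) + 4/(-4*sqrt(2) + 27*sqrt(-32/729 + (9 - 4*sqrt(2)/27)^2) + 243)^(1/3))/36) + C2*exp(x*(4*2^(1/3)/(-4*sqrt(2) + sqrt(-32 + (243 - 4*sqrt(2))^2) + 243)^(1/3) + 4*sqrt(2) + 2^(2/3)*(-4*sqrt(2) + sqrt(-32 + (243 - 4*sqrt(2))^2) + 243)^(1/3))/36)*cos(2^(1/3)*sqrt(3)*x*(-2^(1/3)*(-4*sqrt(2) + 27*sqrt(-32/729 + (9 - 4*sqrt(2)/27)^2) + 243)^(1/3) + 4/(-4*sqrt(2) + 27*sqrt(-32/729 + (9 - 4*sqrt(2)/27)^2) + 243)^(1/3))/36) + C3*exp(x*(-2^(2/3)*(-4*sqrt(2) + sqrt(-32 + (243 - 4*sqrt(2))^2) + 243)^(1/3) - 4*2^(1/3)/(-4*sqrt(2) + sqrt(-32 + (243 - 4*sqrt(2))^2) + 243)^(1/3) + 2*sqrt(2))/18)


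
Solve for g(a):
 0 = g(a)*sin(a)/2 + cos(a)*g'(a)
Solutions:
 g(a) = C1*sqrt(cos(a))


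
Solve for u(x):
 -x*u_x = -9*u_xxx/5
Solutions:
 u(x) = C1 + Integral(C2*airyai(15^(1/3)*x/3) + C3*airybi(15^(1/3)*x/3), x)


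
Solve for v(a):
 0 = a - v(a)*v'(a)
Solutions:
 v(a) = -sqrt(C1 + a^2)
 v(a) = sqrt(C1 + a^2)


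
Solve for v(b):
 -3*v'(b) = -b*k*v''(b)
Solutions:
 v(b) = C1 + b^(((re(k) + 3)*re(k) + im(k)^2)/(re(k)^2 + im(k)^2))*(C2*sin(3*log(b)*Abs(im(k))/(re(k)^2 + im(k)^2)) + C3*cos(3*log(b)*im(k)/(re(k)^2 + im(k)^2)))


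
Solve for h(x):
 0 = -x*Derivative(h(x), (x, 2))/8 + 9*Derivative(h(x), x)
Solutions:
 h(x) = C1 + C2*x^73


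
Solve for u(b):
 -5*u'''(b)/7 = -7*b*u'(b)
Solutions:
 u(b) = C1 + Integral(C2*airyai(35^(2/3)*b/5) + C3*airybi(35^(2/3)*b/5), b)


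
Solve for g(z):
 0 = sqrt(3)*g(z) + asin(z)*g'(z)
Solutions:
 g(z) = C1*exp(-sqrt(3)*Integral(1/asin(z), z))


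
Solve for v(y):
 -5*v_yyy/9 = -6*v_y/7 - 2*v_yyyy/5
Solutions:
 v(y) = C1 + C2*exp(y*(875*5^(2/3)*7^(1/3)/(486*sqrt(192446) + 214321)^(1/3) + 350 + 5^(1/3)*7^(2/3)*(486*sqrt(192446) + 214321)^(1/3))/756)*sin(sqrt(3)*35^(1/3)*y*(-7^(1/3)*(486*sqrt(192446) + 214321)^(1/3) + 875*5^(1/3)/(486*sqrt(192446) + 214321)^(1/3))/756) + C3*exp(y*(875*5^(2/3)*7^(1/3)/(486*sqrt(192446) + 214321)^(1/3) + 350 + 5^(1/3)*7^(2/3)*(486*sqrt(192446) + 214321)^(1/3))/756)*cos(sqrt(3)*35^(1/3)*y*(-7^(1/3)*(486*sqrt(192446) + 214321)^(1/3) + 875*5^(1/3)/(486*sqrt(192446) + 214321)^(1/3))/756) + C4*exp(y*(-5^(1/3)*7^(2/3)*(486*sqrt(192446) + 214321)^(1/3) - 875*5^(2/3)*7^(1/3)/(486*sqrt(192446) + 214321)^(1/3) + 175)/378)


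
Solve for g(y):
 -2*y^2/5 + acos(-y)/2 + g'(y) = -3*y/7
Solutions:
 g(y) = C1 + 2*y^3/15 - 3*y^2/14 - y*acos(-y)/2 - sqrt(1 - y^2)/2


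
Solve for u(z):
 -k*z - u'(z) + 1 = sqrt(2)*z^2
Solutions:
 u(z) = C1 - k*z^2/2 - sqrt(2)*z^3/3 + z


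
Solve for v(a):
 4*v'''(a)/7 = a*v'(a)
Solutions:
 v(a) = C1 + Integral(C2*airyai(14^(1/3)*a/2) + C3*airybi(14^(1/3)*a/2), a)


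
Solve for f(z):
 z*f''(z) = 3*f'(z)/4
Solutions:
 f(z) = C1 + C2*z^(7/4)


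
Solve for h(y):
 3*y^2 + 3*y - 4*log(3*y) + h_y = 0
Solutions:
 h(y) = C1 - y^3 - 3*y^2/2 + 4*y*log(y) - 4*y + y*log(81)


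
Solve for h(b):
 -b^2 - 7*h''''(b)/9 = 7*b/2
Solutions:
 h(b) = C1 + C2*b + C3*b^2 + C4*b^3 - b^6/280 - 3*b^5/80


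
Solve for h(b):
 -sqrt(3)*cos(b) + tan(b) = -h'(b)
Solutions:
 h(b) = C1 + log(cos(b)) + sqrt(3)*sin(b)


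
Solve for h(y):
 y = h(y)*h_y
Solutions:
 h(y) = -sqrt(C1 + y^2)
 h(y) = sqrt(C1 + y^2)


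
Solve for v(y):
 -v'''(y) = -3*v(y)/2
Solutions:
 v(y) = C3*exp(2^(2/3)*3^(1/3)*y/2) + (C1*sin(2^(2/3)*3^(5/6)*y/4) + C2*cos(2^(2/3)*3^(5/6)*y/4))*exp(-2^(2/3)*3^(1/3)*y/4)


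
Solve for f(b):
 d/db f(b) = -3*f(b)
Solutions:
 f(b) = C1*exp(-3*b)


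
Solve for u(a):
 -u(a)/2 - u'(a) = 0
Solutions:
 u(a) = C1*exp(-a/2)


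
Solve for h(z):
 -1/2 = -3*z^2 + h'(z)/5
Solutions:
 h(z) = C1 + 5*z^3 - 5*z/2


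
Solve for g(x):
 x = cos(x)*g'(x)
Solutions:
 g(x) = C1 + Integral(x/cos(x), x)


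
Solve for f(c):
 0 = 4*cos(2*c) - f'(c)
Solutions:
 f(c) = C1 + 2*sin(2*c)


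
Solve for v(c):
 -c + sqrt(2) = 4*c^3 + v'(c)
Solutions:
 v(c) = C1 - c^4 - c^2/2 + sqrt(2)*c


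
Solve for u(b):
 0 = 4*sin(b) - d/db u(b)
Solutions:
 u(b) = C1 - 4*cos(b)


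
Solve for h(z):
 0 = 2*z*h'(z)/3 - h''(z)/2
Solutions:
 h(z) = C1 + C2*erfi(sqrt(6)*z/3)


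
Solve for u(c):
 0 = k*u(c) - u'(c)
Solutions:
 u(c) = C1*exp(c*k)


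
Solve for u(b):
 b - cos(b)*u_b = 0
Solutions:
 u(b) = C1 + Integral(b/cos(b), b)


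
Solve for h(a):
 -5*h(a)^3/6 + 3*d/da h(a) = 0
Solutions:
 h(a) = -3*sqrt(-1/(C1 + 5*a))
 h(a) = 3*sqrt(-1/(C1 + 5*a))


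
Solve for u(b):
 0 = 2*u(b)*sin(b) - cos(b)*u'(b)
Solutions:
 u(b) = C1/cos(b)^2


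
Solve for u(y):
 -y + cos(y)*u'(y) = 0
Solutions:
 u(y) = C1 + Integral(y/cos(y), y)


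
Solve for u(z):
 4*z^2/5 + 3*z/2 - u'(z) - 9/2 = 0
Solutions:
 u(z) = C1 + 4*z^3/15 + 3*z^2/4 - 9*z/2


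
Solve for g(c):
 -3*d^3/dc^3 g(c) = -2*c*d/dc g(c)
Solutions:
 g(c) = C1 + Integral(C2*airyai(2^(1/3)*3^(2/3)*c/3) + C3*airybi(2^(1/3)*3^(2/3)*c/3), c)


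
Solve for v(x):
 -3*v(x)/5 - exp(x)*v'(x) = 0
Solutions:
 v(x) = C1*exp(3*exp(-x)/5)


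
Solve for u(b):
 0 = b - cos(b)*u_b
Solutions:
 u(b) = C1 + Integral(b/cos(b), b)


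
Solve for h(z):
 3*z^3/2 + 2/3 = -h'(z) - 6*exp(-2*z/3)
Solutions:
 h(z) = C1 - 3*z^4/8 - 2*z/3 + 9*exp(-2*z/3)


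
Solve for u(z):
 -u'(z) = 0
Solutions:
 u(z) = C1


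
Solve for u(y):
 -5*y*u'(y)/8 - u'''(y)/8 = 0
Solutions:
 u(y) = C1 + Integral(C2*airyai(-5^(1/3)*y) + C3*airybi(-5^(1/3)*y), y)


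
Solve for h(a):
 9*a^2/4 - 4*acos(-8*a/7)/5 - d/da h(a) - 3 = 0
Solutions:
 h(a) = C1 + 3*a^3/4 - 4*a*acos(-8*a/7)/5 - 3*a - sqrt(49 - 64*a^2)/10


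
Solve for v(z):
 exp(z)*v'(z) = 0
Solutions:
 v(z) = C1


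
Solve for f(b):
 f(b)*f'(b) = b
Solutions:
 f(b) = -sqrt(C1 + b^2)
 f(b) = sqrt(C1 + b^2)


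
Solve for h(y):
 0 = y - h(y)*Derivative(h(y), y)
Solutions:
 h(y) = -sqrt(C1 + y^2)
 h(y) = sqrt(C1 + y^2)


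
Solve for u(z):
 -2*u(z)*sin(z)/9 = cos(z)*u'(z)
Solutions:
 u(z) = C1*cos(z)^(2/9)


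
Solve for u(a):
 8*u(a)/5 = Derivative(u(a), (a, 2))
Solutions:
 u(a) = C1*exp(-2*sqrt(10)*a/5) + C2*exp(2*sqrt(10)*a/5)


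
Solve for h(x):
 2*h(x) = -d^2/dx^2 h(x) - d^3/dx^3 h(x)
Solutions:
 h(x) = C1*exp(x*(-2 + (3*sqrt(87) + 28)^(-1/3) + (3*sqrt(87) + 28)^(1/3))/6)*sin(sqrt(3)*x*(-(3*sqrt(87) + 28)^(1/3) + (3*sqrt(87) + 28)^(-1/3))/6) + C2*exp(x*(-2 + (3*sqrt(87) + 28)^(-1/3) + (3*sqrt(87) + 28)^(1/3))/6)*cos(sqrt(3)*x*(-(3*sqrt(87) + 28)^(1/3) + (3*sqrt(87) + 28)^(-1/3))/6) + C3*exp(-x*((3*sqrt(87) + 28)^(-1/3) + 1 + (3*sqrt(87) + 28)^(1/3))/3)


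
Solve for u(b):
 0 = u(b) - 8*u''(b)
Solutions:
 u(b) = C1*exp(-sqrt(2)*b/4) + C2*exp(sqrt(2)*b/4)


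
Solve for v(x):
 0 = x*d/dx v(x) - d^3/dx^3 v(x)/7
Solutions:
 v(x) = C1 + Integral(C2*airyai(7^(1/3)*x) + C3*airybi(7^(1/3)*x), x)


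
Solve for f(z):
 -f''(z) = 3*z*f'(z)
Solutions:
 f(z) = C1 + C2*erf(sqrt(6)*z/2)


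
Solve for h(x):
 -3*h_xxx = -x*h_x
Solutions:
 h(x) = C1 + Integral(C2*airyai(3^(2/3)*x/3) + C3*airybi(3^(2/3)*x/3), x)


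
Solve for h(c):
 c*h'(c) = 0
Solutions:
 h(c) = C1


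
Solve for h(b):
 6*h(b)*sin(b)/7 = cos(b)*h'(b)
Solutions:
 h(b) = C1/cos(b)^(6/7)


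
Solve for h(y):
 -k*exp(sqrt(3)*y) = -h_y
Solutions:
 h(y) = C1 + sqrt(3)*k*exp(sqrt(3)*y)/3


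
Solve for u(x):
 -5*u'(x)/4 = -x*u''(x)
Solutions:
 u(x) = C1 + C2*x^(9/4)


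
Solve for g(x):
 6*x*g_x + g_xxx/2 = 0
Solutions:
 g(x) = C1 + Integral(C2*airyai(-12^(1/3)*x) + C3*airybi(-12^(1/3)*x), x)


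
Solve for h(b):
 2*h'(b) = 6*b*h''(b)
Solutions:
 h(b) = C1 + C2*b^(4/3)


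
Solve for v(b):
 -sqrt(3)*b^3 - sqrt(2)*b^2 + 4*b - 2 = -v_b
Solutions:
 v(b) = C1 + sqrt(3)*b^4/4 + sqrt(2)*b^3/3 - 2*b^2 + 2*b


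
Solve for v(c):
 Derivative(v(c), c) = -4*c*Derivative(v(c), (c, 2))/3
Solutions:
 v(c) = C1 + C2*c^(1/4)


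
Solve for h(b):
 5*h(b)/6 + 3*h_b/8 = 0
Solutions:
 h(b) = C1*exp(-20*b/9)


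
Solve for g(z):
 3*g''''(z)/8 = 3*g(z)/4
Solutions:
 g(z) = C1*exp(-2^(1/4)*z) + C2*exp(2^(1/4)*z) + C3*sin(2^(1/4)*z) + C4*cos(2^(1/4)*z)


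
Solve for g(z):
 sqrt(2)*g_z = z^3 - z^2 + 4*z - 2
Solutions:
 g(z) = C1 + sqrt(2)*z^4/8 - sqrt(2)*z^3/6 + sqrt(2)*z^2 - sqrt(2)*z


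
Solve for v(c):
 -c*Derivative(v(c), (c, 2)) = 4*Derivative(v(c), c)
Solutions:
 v(c) = C1 + C2/c^3


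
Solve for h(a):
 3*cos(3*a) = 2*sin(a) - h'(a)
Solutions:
 h(a) = C1 - sin(3*a) - 2*cos(a)


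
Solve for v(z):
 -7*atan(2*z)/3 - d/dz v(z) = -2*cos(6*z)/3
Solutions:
 v(z) = C1 - 7*z*atan(2*z)/3 + 7*log(4*z^2 + 1)/12 + sin(6*z)/9


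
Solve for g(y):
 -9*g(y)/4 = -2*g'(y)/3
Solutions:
 g(y) = C1*exp(27*y/8)


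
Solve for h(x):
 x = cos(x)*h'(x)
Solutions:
 h(x) = C1 + Integral(x/cos(x), x)


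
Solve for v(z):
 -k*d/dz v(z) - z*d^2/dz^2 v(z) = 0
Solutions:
 v(z) = C1 + z^(1 - re(k))*(C2*sin(log(z)*Abs(im(k))) + C3*cos(log(z)*im(k)))


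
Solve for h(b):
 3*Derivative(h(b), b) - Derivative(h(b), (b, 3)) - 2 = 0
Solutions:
 h(b) = C1 + C2*exp(-sqrt(3)*b) + C3*exp(sqrt(3)*b) + 2*b/3


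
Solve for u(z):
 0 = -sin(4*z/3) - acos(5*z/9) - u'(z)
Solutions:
 u(z) = C1 - z*acos(5*z/9) + sqrt(81 - 25*z^2)/5 + 3*cos(4*z/3)/4


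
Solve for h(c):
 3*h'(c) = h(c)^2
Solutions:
 h(c) = -3/(C1 + c)


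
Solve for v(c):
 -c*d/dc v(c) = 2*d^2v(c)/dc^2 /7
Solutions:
 v(c) = C1 + C2*erf(sqrt(7)*c/2)


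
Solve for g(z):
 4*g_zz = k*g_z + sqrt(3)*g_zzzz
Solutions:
 g(z) = C1 + C2*exp(-z*(2^(2/3)*3^(1/6)*(9*k + sqrt(81*k^2 - 256*sqrt(3)))^(1/3) + 8*6^(1/3)/(9*k + sqrt(81*k^2 - 256*sqrt(3)))^(1/3))/6) + C3*exp(z*(2^(2/3)*3^(1/6)*(9*k + sqrt(81*k^2 - 256*sqrt(3)))^(1/3) - 6^(2/3)*I*(9*k + sqrt(81*k^2 - 256*sqrt(3)))^(1/3) - 64*sqrt(3)/((9*k + sqrt(81*k^2 - 256*sqrt(3)))^(1/3)*(-2^(2/3)*3^(1/6) + 6^(2/3)*I)))/12) + C4*exp(z*(2^(2/3)*3^(1/6)*(9*k + sqrt(81*k^2 - 256*sqrt(3)))^(1/3) + 6^(2/3)*I*(9*k + sqrt(81*k^2 - 256*sqrt(3)))^(1/3) + 64*sqrt(3)/((9*k + sqrt(81*k^2 - 256*sqrt(3)))^(1/3)*(2^(2/3)*3^(1/6) + 6^(2/3)*I)))/12)


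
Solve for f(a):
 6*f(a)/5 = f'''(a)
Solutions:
 f(a) = C3*exp(5^(2/3)*6^(1/3)*a/5) + (C1*sin(2^(1/3)*3^(5/6)*5^(2/3)*a/10) + C2*cos(2^(1/3)*3^(5/6)*5^(2/3)*a/10))*exp(-5^(2/3)*6^(1/3)*a/10)


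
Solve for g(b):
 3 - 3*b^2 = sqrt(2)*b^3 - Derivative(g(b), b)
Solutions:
 g(b) = C1 + sqrt(2)*b^4/4 + b^3 - 3*b


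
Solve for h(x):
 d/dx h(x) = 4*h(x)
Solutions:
 h(x) = C1*exp(4*x)


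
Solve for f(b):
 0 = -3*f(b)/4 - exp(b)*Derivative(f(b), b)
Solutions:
 f(b) = C1*exp(3*exp(-b)/4)


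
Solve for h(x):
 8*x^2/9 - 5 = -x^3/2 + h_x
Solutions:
 h(x) = C1 + x^4/8 + 8*x^3/27 - 5*x


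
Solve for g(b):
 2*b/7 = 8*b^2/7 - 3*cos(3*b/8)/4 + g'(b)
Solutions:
 g(b) = C1 - 8*b^3/21 + b^2/7 + 2*sin(3*b/8)


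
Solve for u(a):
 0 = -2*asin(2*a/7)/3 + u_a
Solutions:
 u(a) = C1 + 2*a*asin(2*a/7)/3 + sqrt(49 - 4*a^2)/3


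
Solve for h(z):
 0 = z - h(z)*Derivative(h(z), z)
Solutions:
 h(z) = -sqrt(C1 + z^2)
 h(z) = sqrt(C1 + z^2)


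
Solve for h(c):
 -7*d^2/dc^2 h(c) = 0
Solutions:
 h(c) = C1 + C2*c


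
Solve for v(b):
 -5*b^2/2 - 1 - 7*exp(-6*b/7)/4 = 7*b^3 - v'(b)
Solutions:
 v(b) = C1 + 7*b^4/4 + 5*b^3/6 + b - 49*exp(-6*b/7)/24


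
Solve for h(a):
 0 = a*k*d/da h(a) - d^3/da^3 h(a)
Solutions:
 h(a) = C1 + Integral(C2*airyai(a*k^(1/3)) + C3*airybi(a*k^(1/3)), a)


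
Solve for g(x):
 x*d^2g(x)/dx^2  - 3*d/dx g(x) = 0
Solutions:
 g(x) = C1 + C2*x^4


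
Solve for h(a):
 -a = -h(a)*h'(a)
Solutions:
 h(a) = -sqrt(C1 + a^2)
 h(a) = sqrt(C1 + a^2)


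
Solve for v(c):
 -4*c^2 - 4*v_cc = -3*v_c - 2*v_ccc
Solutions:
 v(c) = C1 + 4*c^3/9 + 16*c^2/9 + 80*c/27 + (C2*sin(sqrt(2)*c/2) + C3*cos(sqrt(2)*c/2))*exp(c)


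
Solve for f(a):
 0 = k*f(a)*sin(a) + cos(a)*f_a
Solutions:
 f(a) = C1*exp(k*log(cos(a)))


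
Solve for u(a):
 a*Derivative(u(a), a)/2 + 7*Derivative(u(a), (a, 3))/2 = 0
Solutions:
 u(a) = C1 + Integral(C2*airyai(-7^(2/3)*a/7) + C3*airybi(-7^(2/3)*a/7), a)


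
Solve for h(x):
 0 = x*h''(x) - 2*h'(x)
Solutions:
 h(x) = C1 + C2*x^3


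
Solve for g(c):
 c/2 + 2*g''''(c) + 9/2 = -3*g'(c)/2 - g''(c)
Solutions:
 g(c) = C1 + C2*exp(-3^(1/3)*c*(-(27 + sqrt(753))^(1/3) + 2*3^(1/3)/(27 + sqrt(753))^(1/3))/12)*sin(3^(1/6)*c*(6/(27 + sqrt(753))^(1/3) + 3^(2/3)*(27 + sqrt(753))^(1/3))/12) + C3*exp(-3^(1/3)*c*(-(27 + sqrt(753))^(1/3) + 2*3^(1/3)/(27 + sqrt(753))^(1/3))/12)*cos(3^(1/6)*c*(6/(27 + sqrt(753))^(1/3) + 3^(2/3)*(27 + sqrt(753))^(1/3))/12) + C4*exp(3^(1/3)*c*(-(27 + sqrt(753))^(1/3) + 2*3^(1/3)/(27 + sqrt(753))^(1/3))/6) - c^2/6 - 25*c/9


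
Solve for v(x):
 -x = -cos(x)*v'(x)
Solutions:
 v(x) = C1 + Integral(x/cos(x), x)


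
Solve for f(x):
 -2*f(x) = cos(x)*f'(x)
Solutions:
 f(x) = C1*(sin(x) - 1)/(sin(x) + 1)


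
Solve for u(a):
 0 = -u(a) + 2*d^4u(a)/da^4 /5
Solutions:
 u(a) = C1*exp(-2^(3/4)*5^(1/4)*a/2) + C2*exp(2^(3/4)*5^(1/4)*a/2) + C3*sin(2^(3/4)*5^(1/4)*a/2) + C4*cos(2^(3/4)*5^(1/4)*a/2)


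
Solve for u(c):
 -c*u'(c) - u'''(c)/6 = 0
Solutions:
 u(c) = C1 + Integral(C2*airyai(-6^(1/3)*c) + C3*airybi(-6^(1/3)*c), c)


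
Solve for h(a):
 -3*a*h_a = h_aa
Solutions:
 h(a) = C1 + C2*erf(sqrt(6)*a/2)


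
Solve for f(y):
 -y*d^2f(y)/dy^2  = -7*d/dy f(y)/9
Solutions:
 f(y) = C1 + C2*y^(16/9)


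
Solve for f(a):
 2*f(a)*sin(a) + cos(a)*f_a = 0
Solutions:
 f(a) = C1*cos(a)^2


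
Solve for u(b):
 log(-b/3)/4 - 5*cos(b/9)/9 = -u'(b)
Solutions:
 u(b) = C1 - b*log(-b)/4 + b/4 + b*log(3)/4 + 5*sin(b/9)


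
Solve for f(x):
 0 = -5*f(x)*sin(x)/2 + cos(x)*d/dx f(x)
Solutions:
 f(x) = C1/cos(x)^(5/2)


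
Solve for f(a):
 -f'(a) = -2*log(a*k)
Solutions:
 f(a) = C1 + 2*a*log(a*k) - 2*a


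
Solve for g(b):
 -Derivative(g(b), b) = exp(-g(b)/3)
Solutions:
 g(b) = 3*log(C1 - b/3)


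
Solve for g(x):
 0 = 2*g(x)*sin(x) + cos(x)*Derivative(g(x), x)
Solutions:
 g(x) = C1*cos(x)^2


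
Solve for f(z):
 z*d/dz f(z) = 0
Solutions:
 f(z) = C1


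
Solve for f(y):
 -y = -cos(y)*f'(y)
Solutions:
 f(y) = C1 + Integral(y/cos(y), y)


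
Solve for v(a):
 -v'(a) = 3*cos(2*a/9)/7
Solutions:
 v(a) = C1 - 27*sin(2*a/9)/14


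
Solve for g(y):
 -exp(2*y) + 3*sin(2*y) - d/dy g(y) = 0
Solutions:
 g(y) = C1 - exp(2*y)/2 - 3*cos(2*y)/2


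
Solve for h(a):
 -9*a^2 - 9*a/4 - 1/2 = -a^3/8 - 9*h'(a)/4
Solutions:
 h(a) = C1 - a^4/72 + 4*a^3/3 + a^2/2 + 2*a/9


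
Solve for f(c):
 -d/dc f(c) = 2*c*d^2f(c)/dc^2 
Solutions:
 f(c) = C1 + C2*sqrt(c)


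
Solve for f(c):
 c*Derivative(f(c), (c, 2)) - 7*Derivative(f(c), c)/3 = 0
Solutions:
 f(c) = C1 + C2*c^(10/3)


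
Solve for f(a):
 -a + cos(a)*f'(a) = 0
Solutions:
 f(a) = C1 + Integral(a/cos(a), a)


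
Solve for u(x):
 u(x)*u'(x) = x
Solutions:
 u(x) = -sqrt(C1 + x^2)
 u(x) = sqrt(C1 + x^2)


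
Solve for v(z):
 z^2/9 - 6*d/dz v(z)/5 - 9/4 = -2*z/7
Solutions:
 v(z) = C1 + 5*z^3/162 + 5*z^2/42 - 15*z/8


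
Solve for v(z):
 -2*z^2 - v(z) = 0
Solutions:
 v(z) = -2*z^2


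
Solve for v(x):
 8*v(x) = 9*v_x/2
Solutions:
 v(x) = C1*exp(16*x/9)


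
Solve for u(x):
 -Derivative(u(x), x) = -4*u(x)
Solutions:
 u(x) = C1*exp(4*x)


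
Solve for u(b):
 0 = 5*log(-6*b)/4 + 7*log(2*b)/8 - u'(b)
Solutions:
 u(b) = C1 + 17*b*log(b)/8 + b*(-17 + 7*log(2) + 10*log(6) + 10*I*pi)/8


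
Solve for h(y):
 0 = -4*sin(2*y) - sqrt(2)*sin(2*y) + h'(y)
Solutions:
 h(y) = C1 - 2*cos(2*y) - sqrt(2)*cos(2*y)/2


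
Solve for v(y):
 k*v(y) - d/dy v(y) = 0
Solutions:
 v(y) = C1*exp(k*y)


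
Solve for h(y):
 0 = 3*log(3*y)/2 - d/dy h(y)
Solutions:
 h(y) = C1 + 3*y*log(y)/2 - 3*y/2 + 3*y*log(3)/2


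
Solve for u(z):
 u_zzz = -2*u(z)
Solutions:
 u(z) = C3*exp(-2^(1/3)*z) + (C1*sin(2^(1/3)*sqrt(3)*z/2) + C2*cos(2^(1/3)*sqrt(3)*z/2))*exp(2^(1/3)*z/2)


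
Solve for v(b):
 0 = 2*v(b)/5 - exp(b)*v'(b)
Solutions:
 v(b) = C1*exp(-2*exp(-b)/5)


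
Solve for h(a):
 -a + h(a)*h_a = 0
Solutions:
 h(a) = -sqrt(C1 + a^2)
 h(a) = sqrt(C1 + a^2)


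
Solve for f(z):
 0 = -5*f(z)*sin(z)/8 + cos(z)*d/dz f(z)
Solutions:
 f(z) = C1/cos(z)^(5/8)


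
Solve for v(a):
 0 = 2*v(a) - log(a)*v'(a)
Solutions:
 v(a) = C1*exp(2*li(a))


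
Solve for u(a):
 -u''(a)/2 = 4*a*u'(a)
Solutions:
 u(a) = C1 + C2*erf(2*a)


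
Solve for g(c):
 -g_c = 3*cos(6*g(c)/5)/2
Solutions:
 3*c/2 - 5*log(sin(6*g(c)/5) - 1)/12 + 5*log(sin(6*g(c)/5) + 1)/12 = C1


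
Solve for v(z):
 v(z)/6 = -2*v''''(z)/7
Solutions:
 v(z) = (C1*sin(3^(3/4)*7^(1/4)*z/6) + C2*cos(3^(3/4)*7^(1/4)*z/6))*exp(-3^(3/4)*7^(1/4)*z/6) + (C3*sin(3^(3/4)*7^(1/4)*z/6) + C4*cos(3^(3/4)*7^(1/4)*z/6))*exp(3^(3/4)*7^(1/4)*z/6)


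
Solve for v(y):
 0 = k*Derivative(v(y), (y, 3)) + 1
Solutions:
 v(y) = C1 + C2*y + C3*y^2 - y^3/(6*k)


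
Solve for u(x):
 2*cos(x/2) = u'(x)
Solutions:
 u(x) = C1 + 4*sin(x/2)


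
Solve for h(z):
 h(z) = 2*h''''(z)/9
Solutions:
 h(z) = C1*exp(-2^(3/4)*sqrt(3)*z/2) + C2*exp(2^(3/4)*sqrt(3)*z/2) + C3*sin(2^(3/4)*sqrt(3)*z/2) + C4*cos(2^(3/4)*sqrt(3)*z/2)


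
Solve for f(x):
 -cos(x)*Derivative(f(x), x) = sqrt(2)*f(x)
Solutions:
 f(x) = C1*(sin(x) - 1)^(sqrt(2)/2)/(sin(x) + 1)^(sqrt(2)/2)


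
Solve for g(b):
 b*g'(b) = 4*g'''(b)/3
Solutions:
 g(b) = C1 + Integral(C2*airyai(6^(1/3)*b/2) + C3*airybi(6^(1/3)*b/2), b)


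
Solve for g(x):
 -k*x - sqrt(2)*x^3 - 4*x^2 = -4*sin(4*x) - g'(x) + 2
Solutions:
 g(x) = C1 + k*x^2/2 + sqrt(2)*x^4/4 + 4*x^3/3 + 2*x + cos(4*x)


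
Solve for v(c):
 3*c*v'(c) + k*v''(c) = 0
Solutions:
 v(c) = C1 + C2*sqrt(k)*erf(sqrt(6)*c*sqrt(1/k)/2)


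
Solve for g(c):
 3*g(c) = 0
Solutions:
 g(c) = 0


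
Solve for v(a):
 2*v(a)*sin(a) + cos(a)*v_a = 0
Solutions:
 v(a) = C1*cos(a)^2


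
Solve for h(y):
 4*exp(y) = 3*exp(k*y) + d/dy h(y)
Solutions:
 h(y) = C1 + 4*exp(y) - 3*exp(k*y)/k


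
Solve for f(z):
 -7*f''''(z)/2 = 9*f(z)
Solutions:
 f(z) = (C1*sin(14^(3/4)*sqrt(3)*z/14) + C2*cos(14^(3/4)*sqrt(3)*z/14))*exp(-14^(3/4)*sqrt(3)*z/14) + (C3*sin(14^(3/4)*sqrt(3)*z/14) + C4*cos(14^(3/4)*sqrt(3)*z/14))*exp(14^(3/4)*sqrt(3)*z/14)


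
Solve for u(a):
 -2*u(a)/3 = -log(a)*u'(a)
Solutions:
 u(a) = C1*exp(2*li(a)/3)


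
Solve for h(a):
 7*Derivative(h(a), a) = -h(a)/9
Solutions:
 h(a) = C1*exp(-a/63)


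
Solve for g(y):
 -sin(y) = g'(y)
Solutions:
 g(y) = C1 + cos(y)


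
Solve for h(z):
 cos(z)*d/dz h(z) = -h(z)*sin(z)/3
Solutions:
 h(z) = C1*cos(z)^(1/3)


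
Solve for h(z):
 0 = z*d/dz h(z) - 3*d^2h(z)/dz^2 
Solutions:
 h(z) = C1 + C2*erfi(sqrt(6)*z/6)


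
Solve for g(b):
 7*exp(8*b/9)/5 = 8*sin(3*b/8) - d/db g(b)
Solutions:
 g(b) = C1 - 63*exp(8*b/9)/40 - 64*cos(3*b/8)/3


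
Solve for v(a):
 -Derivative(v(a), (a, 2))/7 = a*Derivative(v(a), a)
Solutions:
 v(a) = C1 + C2*erf(sqrt(14)*a/2)


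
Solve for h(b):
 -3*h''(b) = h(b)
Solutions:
 h(b) = C1*sin(sqrt(3)*b/3) + C2*cos(sqrt(3)*b/3)


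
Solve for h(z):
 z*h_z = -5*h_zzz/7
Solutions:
 h(z) = C1 + Integral(C2*airyai(-5^(2/3)*7^(1/3)*z/5) + C3*airybi(-5^(2/3)*7^(1/3)*z/5), z)


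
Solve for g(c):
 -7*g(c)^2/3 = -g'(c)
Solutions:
 g(c) = -3/(C1 + 7*c)


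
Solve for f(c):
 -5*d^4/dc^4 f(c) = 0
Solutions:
 f(c) = C1 + C2*c + C3*c^2 + C4*c^3


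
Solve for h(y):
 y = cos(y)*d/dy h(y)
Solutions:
 h(y) = C1 + Integral(y/cos(y), y)


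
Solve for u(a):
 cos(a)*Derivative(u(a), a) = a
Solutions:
 u(a) = C1 + Integral(a/cos(a), a)


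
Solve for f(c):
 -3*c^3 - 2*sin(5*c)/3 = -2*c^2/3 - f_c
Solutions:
 f(c) = C1 + 3*c^4/4 - 2*c^3/9 - 2*cos(5*c)/15


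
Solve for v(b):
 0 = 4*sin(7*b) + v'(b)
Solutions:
 v(b) = C1 + 4*cos(7*b)/7


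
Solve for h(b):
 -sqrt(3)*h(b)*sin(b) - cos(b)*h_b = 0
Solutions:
 h(b) = C1*cos(b)^(sqrt(3))


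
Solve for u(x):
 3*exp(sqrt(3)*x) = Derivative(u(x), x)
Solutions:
 u(x) = C1 + sqrt(3)*exp(sqrt(3)*x)


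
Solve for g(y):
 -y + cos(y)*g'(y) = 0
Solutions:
 g(y) = C1 + Integral(y/cos(y), y)


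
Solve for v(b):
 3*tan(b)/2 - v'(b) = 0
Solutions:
 v(b) = C1 - 3*log(cos(b))/2


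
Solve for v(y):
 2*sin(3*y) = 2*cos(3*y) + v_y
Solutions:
 v(y) = C1 - 2*sqrt(2)*sin(3*y + pi/4)/3


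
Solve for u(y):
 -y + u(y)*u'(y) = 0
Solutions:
 u(y) = -sqrt(C1 + y^2)
 u(y) = sqrt(C1 + y^2)


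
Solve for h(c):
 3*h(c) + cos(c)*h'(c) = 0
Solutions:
 h(c) = C1*(sin(c) - 1)^(3/2)/(sin(c) + 1)^(3/2)


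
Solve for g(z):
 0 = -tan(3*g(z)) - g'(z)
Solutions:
 g(z) = -asin(C1*exp(-3*z))/3 + pi/3
 g(z) = asin(C1*exp(-3*z))/3


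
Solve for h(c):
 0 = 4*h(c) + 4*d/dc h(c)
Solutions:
 h(c) = C1*exp(-c)


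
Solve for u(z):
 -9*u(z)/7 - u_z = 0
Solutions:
 u(z) = C1*exp(-9*z/7)


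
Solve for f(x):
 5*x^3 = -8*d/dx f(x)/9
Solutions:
 f(x) = C1 - 45*x^4/32


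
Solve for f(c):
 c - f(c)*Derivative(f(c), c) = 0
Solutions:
 f(c) = -sqrt(C1 + c^2)
 f(c) = sqrt(C1 + c^2)


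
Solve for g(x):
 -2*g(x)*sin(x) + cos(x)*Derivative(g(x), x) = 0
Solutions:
 g(x) = C1/cos(x)^2


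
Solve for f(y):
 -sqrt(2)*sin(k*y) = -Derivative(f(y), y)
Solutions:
 f(y) = C1 - sqrt(2)*cos(k*y)/k


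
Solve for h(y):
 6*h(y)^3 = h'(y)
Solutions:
 h(y) = -sqrt(2)*sqrt(-1/(C1 + 6*y))/2
 h(y) = sqrt(2)*sqrt(-1/(C1 + 6*y))/2


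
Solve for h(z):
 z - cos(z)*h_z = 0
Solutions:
 h(z) = C1 + Integral(z/cos(z), z)


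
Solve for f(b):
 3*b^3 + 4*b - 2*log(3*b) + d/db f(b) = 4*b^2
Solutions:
 f(b) = C1 - 3*b^4/4 + 4*b^3/3 - 2*b^2 + 2*b*log(b) - 2*b + 2*b*log(3)


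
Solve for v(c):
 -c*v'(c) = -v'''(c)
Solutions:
 v(c) = C1 + Integral(C2*airyai(c) + C3*airybi(c), c)


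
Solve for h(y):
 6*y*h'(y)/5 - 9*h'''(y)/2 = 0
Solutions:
 h(y) = C1 + Integral(C2*airyai(30^(2/3)*y/15) + C3*airybi(30^(2/3)*y/15), y)


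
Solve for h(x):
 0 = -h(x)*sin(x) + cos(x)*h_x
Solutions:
 h(x) = C1/cos(x)


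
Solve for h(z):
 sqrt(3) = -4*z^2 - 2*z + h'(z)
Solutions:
 h(z) = C1 + 4*z^3/3 + z^2 + sqrt(3)*z


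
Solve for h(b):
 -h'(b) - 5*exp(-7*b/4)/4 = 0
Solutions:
 h(b) = C1 + 5*exp(-7*b/4)/7


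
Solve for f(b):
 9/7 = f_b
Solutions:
 f(b) = C1 + 9*b/7


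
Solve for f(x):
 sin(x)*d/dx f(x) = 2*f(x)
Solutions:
 f(x) = C1*(cos(x) - 1)/(cos(x) + 1)


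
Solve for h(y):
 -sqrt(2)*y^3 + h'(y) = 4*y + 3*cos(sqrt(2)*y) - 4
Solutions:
 h(y) = C1 + sqrt(2)*y^4/4 + 2*y^2 - 4*y + 3*sqrt(2)*sin(sqrt(2)*y)/2


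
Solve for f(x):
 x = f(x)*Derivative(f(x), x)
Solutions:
 f(x) = -sqrt(C1 + x^2)
 f(x) = sqrt(C1 + x^2)


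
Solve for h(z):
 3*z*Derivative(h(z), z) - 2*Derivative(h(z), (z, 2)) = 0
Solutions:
 h(z) = C1 + C2*erfi(sqrt(3)*z/2)


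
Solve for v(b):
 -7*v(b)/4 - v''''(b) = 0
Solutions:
 v(b) = (C1*sin(7^(1/4)*b/2) + C2*cos(7^(1/4)*b/2))*exp(-7^(1/4)*b/2) + (C3*sin(7^(1/4)*b/2) + C4*cos(7^(1/4)*b/2))*exp(7^(1/4)*b/2)


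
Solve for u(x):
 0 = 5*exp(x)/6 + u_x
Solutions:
 u(x) = C1 - 5*exp(x)/6


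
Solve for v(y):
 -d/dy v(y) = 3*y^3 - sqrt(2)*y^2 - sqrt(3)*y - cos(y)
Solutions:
 v(y) = C1 - 3*y^4/4 + sqrt(2)*y^3/3 + sqrt(3)*y^2/2 + sin(y)


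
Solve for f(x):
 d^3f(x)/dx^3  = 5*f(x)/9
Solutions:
 f(x) = C3*exp(15^(1/3)*x/3) + (C1*sin(3^(5/6)*5^(1/3)*x/6) + C2*cos(3^(5/6)*5^(1/3)*x/6))*exp(-15^(1/3)*x/6)


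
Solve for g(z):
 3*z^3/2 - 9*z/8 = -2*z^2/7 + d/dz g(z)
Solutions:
 g(z) = C1 + 3*z^4/8 + 2*z^3/21 - 9*z^2/16


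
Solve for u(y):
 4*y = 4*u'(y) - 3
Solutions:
 u(y) = C1 + y^2/2 + 3*y/4


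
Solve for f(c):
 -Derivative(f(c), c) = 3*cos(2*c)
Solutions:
 f(c) = C1 - 3*sin(2*c)/2


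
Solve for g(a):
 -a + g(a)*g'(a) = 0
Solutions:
 g(a) = -sqrt(C1 + a^2)
 g(a) = sqrt(C1 + a^2)


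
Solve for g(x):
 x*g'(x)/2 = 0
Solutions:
 g(x) = C1


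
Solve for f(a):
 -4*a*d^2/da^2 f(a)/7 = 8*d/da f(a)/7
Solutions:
 f(a) = C1 + C2/a


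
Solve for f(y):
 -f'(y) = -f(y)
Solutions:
 f(y) = C1*exp(y)


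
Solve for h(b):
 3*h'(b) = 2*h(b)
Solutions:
 h(b) = C1*exp(2*b/3)


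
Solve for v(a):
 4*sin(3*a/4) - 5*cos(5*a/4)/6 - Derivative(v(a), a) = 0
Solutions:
 v(a) = C1 - 2*sin(5*a/4)/3 - 16*cos(3*a/4)/3


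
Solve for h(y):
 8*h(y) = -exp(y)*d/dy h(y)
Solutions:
 h(y) = C1*exp(8*exp(-y))


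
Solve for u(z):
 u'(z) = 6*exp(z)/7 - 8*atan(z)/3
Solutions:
 u(z) = C1 - 8*z*atan(z)/3 + 6*exp(z)/7 + 4*log(z^2 + 1)/3


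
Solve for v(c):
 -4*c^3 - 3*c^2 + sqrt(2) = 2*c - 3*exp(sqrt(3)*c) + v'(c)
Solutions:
 v(c) = C1 - c^4 - c^3 - c^2 + sqrt(2)*c + sqrt(3)*exp(sqrt(3)*c)


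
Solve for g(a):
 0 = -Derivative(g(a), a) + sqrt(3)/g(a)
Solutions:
 g(a) = -sqrt(C1 + 2*sqrt(3)*a)
 g(a) = sqrt(C1 + 2*sqrt(3)*a)


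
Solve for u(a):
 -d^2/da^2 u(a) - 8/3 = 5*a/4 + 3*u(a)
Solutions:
 u(a) = C1*sin(sqrt(3)*a) + C2*cos(sqrt(3)*a) - 5*a/12 - 8/9


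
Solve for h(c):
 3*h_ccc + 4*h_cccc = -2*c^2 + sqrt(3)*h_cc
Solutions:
 h(c) = C1 + C2*c + C3*exp(c*(-3 + sqrt(9 + 16*sqrt(3)))/8) + C4*exp(-c*(3 + sqrt(9 + 16*sqrt(3)))/8) + sqrt(3)*c^4/18 + 2*c^3/3 + c^2*(8/3 + 2*sqrt(3))


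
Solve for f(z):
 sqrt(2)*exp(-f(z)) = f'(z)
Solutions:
 f(z) = log(C1 + sqrt(2)*z)


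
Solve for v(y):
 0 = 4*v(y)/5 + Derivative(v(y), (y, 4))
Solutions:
 v(y) = (C1*sin(5^(3/4)*y/5) + C2*cos(5^(3/4)*y/5))*exp(-5^(3/4)*y/5) + (C3*sin(5^(3/4)*y/5) + C4*cos(5^(3/4)*y/5))*exp(5^(3/4)*y/5)


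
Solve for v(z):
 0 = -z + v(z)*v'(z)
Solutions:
 v(z) = -sqrt(C1 + z^2)
 v(z) = sqrt(C1 + z^2)


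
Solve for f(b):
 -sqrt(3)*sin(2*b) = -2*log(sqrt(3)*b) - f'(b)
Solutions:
 f(b) = C1 - 2*b*log(b) - b*log(3) + 2*b - sqrt(3)*cos(2*b)/2


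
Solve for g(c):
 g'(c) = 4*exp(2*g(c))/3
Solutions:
 g(c) = log(-1/(C1 + 4*c))/2 - log(2) + log(6)/2
 g(c) = log(-sqrt(-1/(C1 + 4*c))) - log(2) + log(6)/2


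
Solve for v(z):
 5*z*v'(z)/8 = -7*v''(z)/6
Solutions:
 v(z) = C1 + C2*erf(sqrt(210)*z/28)


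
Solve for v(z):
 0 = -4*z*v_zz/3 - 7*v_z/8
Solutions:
 v(z) = C1 + C2*z^(11/32)


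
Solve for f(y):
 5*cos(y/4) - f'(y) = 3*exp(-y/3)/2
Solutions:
 f(y) = C1 + 20*sin(y/4) + 9*exp(-y/3)/2


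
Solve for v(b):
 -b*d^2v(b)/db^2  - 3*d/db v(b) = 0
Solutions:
 v(b) = C1 + C2/b^2


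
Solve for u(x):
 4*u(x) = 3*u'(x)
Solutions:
 u(x) = C1*exp(4*x/3)


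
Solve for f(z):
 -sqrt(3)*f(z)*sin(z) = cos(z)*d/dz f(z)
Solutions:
 f(z) = C1*cos(z)^(sqrt(3))


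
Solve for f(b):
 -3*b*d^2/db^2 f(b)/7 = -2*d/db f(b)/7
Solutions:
 f(b) = C1 + C2*b^(5/3)


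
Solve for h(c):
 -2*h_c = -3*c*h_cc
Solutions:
 h(c) = C1 + C2*c^(5/3)


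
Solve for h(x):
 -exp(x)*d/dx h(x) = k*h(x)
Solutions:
 h(x) = C1*exp(k*exp(-x))


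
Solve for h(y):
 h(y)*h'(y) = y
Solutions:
 h(y) = -sqrt(C1 + y^2)
 h(y) = sqrt(C1 + y^2)


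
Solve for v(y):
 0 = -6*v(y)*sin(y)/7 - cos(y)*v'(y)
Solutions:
 v(y) = C1*cos(y)^(6/7)


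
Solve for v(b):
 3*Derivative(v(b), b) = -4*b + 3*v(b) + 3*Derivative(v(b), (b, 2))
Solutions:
 v(b) = 4*b/3 + (C1*sin(sqrt(3)*b/2) + C2*cos(sqrt(3)*b/2))*exp(b/2) + 4/3


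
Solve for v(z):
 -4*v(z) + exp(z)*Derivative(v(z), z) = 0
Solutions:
 v(z) = C1*exp(-4*exp(-z))


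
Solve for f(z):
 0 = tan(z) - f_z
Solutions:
 f(z) = C1 - log(cos(z))


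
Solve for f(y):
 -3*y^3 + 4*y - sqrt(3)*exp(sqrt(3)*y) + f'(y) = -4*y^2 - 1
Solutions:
 f(y) = C1 + 3*y^4/4 - 4*y^3/3 - 2*y^2 - y + exp(sqrt(3)*y)


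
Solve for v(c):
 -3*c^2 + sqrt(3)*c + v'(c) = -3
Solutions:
 v(c) = C1 + c^3 - sqrt(3)*c^2/2 - 3*c


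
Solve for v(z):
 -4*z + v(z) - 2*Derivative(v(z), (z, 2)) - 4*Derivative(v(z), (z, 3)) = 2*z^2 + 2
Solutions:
 v(z) = C3*exp(z/2) + 2*z^2 + 4*z + (C1*sin(z/2) + C2*cos(z/2))*exp(-z/2) + 10


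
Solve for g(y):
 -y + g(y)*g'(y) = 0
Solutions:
 g(y) = -sqrt(C1 + y^2)
 g(y) = sqrt(C1 + y^2)


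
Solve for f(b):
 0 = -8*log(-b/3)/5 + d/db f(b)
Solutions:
 f(b) = C1 + 8*b*log(-b)/5 + 8*b*(-log(3) - 1)/5


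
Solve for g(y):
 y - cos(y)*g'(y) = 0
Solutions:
 g(y) = C1 + Integral(y/cos(y), y)


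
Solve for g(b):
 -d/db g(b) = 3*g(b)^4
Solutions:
 g(b) = (-3^(2/3) - 3*3^(1/6)*I)*(1/(C1 + 3*b))^(1/3)/6
 g(b) = (-3^(2/3) + 3*3^(1/6)*I)*(1/(C1 + 3*b))^(1/3)/6
 g(b) = (1/(C1 + 9*b))^(1/3)


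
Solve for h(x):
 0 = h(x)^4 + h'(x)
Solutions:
 h(x) = (-3^(2/3) - 3*3^(1/6)*I)*(1/(C1 + x))^(1/3)/6
 h(x) = (-3^(2/3) + 3*3^(1/6)*I)*(1/(C1 + x))^(1/3)/6
 h(x) = (1/(C1 + 3*x))^(1/3)


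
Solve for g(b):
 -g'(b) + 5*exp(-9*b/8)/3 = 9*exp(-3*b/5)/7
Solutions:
 g(b) = C1 + 15*exp(-3*b/5)/7 - 40*exp(-9*b/8)/27
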